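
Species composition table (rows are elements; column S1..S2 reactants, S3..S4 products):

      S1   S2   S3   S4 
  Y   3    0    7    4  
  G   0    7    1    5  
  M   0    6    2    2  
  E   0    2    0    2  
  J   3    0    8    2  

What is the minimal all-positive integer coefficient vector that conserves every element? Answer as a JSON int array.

Y: 6·3+1·0 = 18 | 2·7+1·4 = 18
G: 6·0+1·7 = 7 | 2·1+1·5 = 7
M: 6·0+1·6 = 6 | 2·2+1·2 = 6
E: 6·0+1·2 = 2 | 2·0+1·2 = 2
J: 6·3+1·0 = 18 | 2·8+1·2 = 18
gcd(6,1,2,1) = 1

Coefficients: [6, 1, 2, 1]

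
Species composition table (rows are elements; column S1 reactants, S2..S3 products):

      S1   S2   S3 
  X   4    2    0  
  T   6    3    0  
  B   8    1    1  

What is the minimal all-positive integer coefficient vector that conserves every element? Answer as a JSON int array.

X: 1·4 = 4 | 2·2+6·0 = 4
T: 1·6 = 6 | 2·3+6·0 = 6
B: 1·8 = 8 | 2·1+6·1 = 8
gcd(1,2,6) = 1

Coefficients: [1, 2, 6]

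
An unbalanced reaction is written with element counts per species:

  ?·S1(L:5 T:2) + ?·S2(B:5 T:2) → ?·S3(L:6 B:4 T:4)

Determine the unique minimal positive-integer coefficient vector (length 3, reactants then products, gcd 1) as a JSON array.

L: 6·5+4·0 = 30 | 5·6 = 30
B: 6·0+4·5 = 20 | 5·4 = 20
T: 6·2+4·2 = 20 | 5·4 = 20
gcd(6,4,5) = 1

Coefficients: [6, 4, 5]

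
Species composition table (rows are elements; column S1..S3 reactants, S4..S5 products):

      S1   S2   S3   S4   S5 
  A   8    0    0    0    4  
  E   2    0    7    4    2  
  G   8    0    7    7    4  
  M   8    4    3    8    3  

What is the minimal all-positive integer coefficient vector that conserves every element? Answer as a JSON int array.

A: 3·8+1·0+2·0 = 24 | 2·0+6·4 = 24
E: 3·2+1·0+2·7 = 20 | 2·4+6·2 = 20
G: 3·8+1·0+2·7 = 38 | 2·7+6·4 = 38
M: 3·8+1·4+2·3 = 34 | 2·8+6·3 = 34
gcd(3,1,2,2,6) = 1

Coefficients: [3, 1, 2, 2, 6]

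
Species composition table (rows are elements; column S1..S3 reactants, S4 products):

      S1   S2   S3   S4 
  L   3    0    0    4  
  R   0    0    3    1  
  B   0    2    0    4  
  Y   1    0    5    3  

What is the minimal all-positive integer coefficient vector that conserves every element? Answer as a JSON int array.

L: 4·3+6·0+1·0 = 12 | 3·4 = 12
R: 4·0+6·0+1·3 = 3 | 3·1 = 3
B: 4·0+6·2+1·0 = 12 | 3·4 = 12
Y: 4·1+6·0+1·5 = 9 | 3·3 = 9
gcd(4,6,1,3) = 1

Coefficients: [4, 6, 1, 3]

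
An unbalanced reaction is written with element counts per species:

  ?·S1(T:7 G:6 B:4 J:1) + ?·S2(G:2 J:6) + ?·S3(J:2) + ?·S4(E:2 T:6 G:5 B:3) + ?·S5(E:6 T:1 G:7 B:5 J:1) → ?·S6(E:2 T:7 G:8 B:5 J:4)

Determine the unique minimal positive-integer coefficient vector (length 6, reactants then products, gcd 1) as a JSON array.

Coefficients: [3, 1, 3, 1, 1, 4]

E: 3·0+1·0+3·0+1·2+1·6 = 8 | 4·2 = 8
T: 3·7+1·0+3·0+1·6+1·1 = 28 | 4·7 = 28
G: 3·6+1·2+3·0+1·5+1·7 = 32 | 4·8 = 32
B: 3·4+1·0+3·0+1·3+1·5 = 20 | 4·5 = 20
J: 3·1+1·6+3·2+1·0+1·1 = 16 | 4·4 = 16
gcd(3,1,3,1,1,4) = 1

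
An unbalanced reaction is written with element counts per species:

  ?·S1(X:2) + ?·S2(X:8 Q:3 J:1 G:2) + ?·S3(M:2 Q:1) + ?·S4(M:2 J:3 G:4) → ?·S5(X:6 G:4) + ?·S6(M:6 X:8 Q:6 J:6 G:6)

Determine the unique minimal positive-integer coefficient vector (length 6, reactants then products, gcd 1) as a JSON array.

Coefficients: [1, 6, 6, 6, 3, 4]

M: 1·0+6·0+6·2+6·2 = 24 | 3·0+4·6 = 24
X: 1·2+6·8+6·0+6·0 = 50 | 3·6+4·8 = 50
Q: 1·0+6·3+6·1+6·0 = 24 | 3·0+4·6 = 24
J: 1·0+6·1+6·0+6·3 = 24 | 3·0+4·6 = 24
G: 1·0+6·2+6·0+6·4 = 36 | 3·4+4·6 = 36
gcd(1,6,6,6,3,4) = 1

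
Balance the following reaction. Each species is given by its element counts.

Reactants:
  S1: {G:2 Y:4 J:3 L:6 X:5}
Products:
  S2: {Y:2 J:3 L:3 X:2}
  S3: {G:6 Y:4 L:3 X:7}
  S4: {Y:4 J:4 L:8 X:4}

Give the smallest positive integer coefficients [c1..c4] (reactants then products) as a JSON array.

G: 6·2 = 12 | 2·0+2·6+3·0 = 12
Y: 6·4 = 24 | 2·2+2·4+3·4 = 24
J: 6·3 = 18 | 2·3+2·0+3·4 = 18
L: 6·6 = 36 | 2·3+2·3+3·8 = 36
X: 6·5 = 30 | 2·2+2·7+3·4 = 30
gcd(6,2,2,3) = 1

Coefficients: [6, 2, 2, 3]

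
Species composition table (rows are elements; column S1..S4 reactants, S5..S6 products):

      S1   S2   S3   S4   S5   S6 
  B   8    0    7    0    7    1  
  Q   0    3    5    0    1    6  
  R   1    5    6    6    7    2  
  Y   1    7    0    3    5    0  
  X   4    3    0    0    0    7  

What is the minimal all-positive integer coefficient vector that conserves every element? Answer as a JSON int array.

Coefficients: [3, 3, 3, 2, 6, 3]

B: 3·8+3·0+3·7+2·0 = 45 | 6·7+3·1 = 45
Q: 3·0+3·3+3·5+2·0 = 24 | 6·1+3·6 = 24
R: 3·1+3·5+3·6+2·6 = 48 | 6·7+3·2 = 48
Y: 3·1+3·7+3·0+2·3 = 30 | 6·5+3·0 = 30
X: 3·4+3·3+3·0+2·0 = 21 | 6·0+3·7 = 21
gcd(3,3,3,2,6,3) = 1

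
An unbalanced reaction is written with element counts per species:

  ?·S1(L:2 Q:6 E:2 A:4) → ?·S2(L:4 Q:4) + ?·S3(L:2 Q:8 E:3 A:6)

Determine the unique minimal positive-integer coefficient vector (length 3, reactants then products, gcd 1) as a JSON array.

L: 6·2 = 12 | 1·4+4·2 = 12
Q: 6·6 = 36 | 1·4+4·8 = 36
E: 6·2 = 12 | 1·0+4·3 = 12
A: 6·4 = 24 | 1·0+4·6 = 24
gcd(6,1,4) = 1

Coefficients: [6, 1, 4]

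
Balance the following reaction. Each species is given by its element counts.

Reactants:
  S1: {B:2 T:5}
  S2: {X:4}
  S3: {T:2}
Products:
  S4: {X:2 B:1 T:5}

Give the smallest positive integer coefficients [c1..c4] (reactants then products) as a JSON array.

X: 2·0+2·4+5·0 = 8 | 4·2 = 8
B: 2·2+2·0+5·0 = 4 | 4·1 = 4
T: 2·5+2·0+5·2 = 20 | 4·5 = 20
gcd(2,2,5,4) = 1

Coefficients: [2, 2, 5, 4]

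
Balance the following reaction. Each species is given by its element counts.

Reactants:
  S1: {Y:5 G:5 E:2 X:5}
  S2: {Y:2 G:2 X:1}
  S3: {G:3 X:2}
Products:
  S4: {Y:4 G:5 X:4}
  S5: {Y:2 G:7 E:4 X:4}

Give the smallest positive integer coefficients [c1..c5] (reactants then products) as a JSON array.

Y: 2·5+4·2+3·0 = 18 | 4·4+1·2 = 18
G: 2·5+4·2+3·3 = 27 | 4·5+1·7 = 27
E: 2·2+4·0+3·0 = 4 | 4·0+1·4 = 4
X: 2·5+4·1+3·2 = 20 | 4·4+1·4 = 20
gcd(2,4,3,4,1) = 1

Coefficients: [2, 4, 3, 4, 1]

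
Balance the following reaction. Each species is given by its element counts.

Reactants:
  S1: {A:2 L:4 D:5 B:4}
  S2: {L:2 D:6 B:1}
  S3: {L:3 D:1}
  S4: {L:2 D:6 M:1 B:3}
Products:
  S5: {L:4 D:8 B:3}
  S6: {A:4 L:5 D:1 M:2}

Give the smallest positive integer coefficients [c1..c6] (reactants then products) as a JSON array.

A: 2·2+4·0+3·0+2·0 = 4 | 6·0+1·4 = 4
L: 2·4+4·2+3·3+2·2 = 29 | 6·4+1·5 = 29
D: 2·5+4·6+3·1+2·6 = 49 | 6·8+1·1 = 49
M: 2·0+4·0+3·0+2·1 = 2 | 6·0+1·2 = 2
B: 2·4+4·1+3·0+2·3 = 18 | 6·3+1·0 = 18
gcd(2,4,3,2,6,1) = 1

Coefficients: [2, 4, 3, 2, 6, 1]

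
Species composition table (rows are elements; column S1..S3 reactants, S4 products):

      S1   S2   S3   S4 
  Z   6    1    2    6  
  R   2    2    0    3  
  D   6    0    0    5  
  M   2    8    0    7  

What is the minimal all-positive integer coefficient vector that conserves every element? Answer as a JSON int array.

Z: 5·6+4·1+1·2 = 36 | 6·6 = 36
R: 5·2+4·2+1·0 = 18 | 6·3 = 18
D: 5·6+4·0+1·0 = 30 | 6·5 = 30
M: 5·2+4·8+1·0 = 42 | 6·7 = 42
gcd(5,4,1,6) = 1

Coefficients: [5, 4, 1, 6]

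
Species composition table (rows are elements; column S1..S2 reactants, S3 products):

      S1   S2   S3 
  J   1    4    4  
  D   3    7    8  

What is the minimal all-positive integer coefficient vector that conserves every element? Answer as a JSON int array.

Coefficients: [4, 4, 5]

J: 4·1+4·4 = 20 | 5·4 = 20
D: 4·3+4·7 = 40 | 5·8 = 40
gcd(4,4,5) = 1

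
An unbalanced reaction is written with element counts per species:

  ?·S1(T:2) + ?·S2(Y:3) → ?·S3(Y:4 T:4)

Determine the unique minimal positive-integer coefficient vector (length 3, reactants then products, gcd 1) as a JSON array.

Coefficients: [6, 4, 3]

Y: 6·0+4·3 = 12 | 3·4 = 12
T: 6·2+4·0 = 12 | 3·4 = 12
gcd(6,4,3) = 1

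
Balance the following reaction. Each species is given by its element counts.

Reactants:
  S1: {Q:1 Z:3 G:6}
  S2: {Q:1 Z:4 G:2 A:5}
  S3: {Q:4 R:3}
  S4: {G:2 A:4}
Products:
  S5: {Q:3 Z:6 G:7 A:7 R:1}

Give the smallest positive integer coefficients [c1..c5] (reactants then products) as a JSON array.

Q: 4·1+6·1+2·4+3·0 = 18 | 6·3 = 18
Z: 4·3+6·4+2·0+3·0 = 36 | 6·6 = 36
G: 4·6+6·2+2·0+3·2 = 42 | 6·7 = 42
A: 4·0+6·5+2·0+3·4 = 42 | 6·7 = 42
R: 4·0+6·0+2·3+3·0 = 6 | 6·1 = 6
gcd(4,6,2,3,6) = 1

Coefficients: [4, 6, 2, 3, 6]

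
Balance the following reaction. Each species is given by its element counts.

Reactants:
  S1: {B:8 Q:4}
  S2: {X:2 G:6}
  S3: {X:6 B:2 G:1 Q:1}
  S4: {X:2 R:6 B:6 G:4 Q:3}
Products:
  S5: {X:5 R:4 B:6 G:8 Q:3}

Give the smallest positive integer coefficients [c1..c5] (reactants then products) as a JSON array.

Coefficients: [1, 5, 2, 4, 6]

X: 1·0+5·2+2·6+4·2 = 30 | 6·5 = 30
R: 1·0+5·0+2·0+4·6 = 24 | 6·4 = 24
B: 1·8+5·0+2·2+4·6 = 36 | 6·6 = 36
G: 1·0+5·6+2·1+4·4 = 48 | 6·8 = 48
Q: 1·4+5·0+2·1+4·3 = 18 | 6·3 = 18
gcd(1,5,2,4,6) = 1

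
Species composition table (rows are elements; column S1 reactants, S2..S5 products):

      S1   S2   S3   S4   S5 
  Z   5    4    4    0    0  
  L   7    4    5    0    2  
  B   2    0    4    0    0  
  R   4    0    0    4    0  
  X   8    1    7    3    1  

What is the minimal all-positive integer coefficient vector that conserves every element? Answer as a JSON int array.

Coefficients: [4, 3, 2, 4, 3]

Z: 4·5 = 20 | 3·4+2·4+4·0+3·0 = 20
L: 4·7 = 28 | 3·4+2·5+4·0+3·2 = 28
B: 4·2 = 8 | 3·0+2·4+4·0+3·0 = 8
R: 4·4 = 16 | 3·0+2·0+4·4+3·0 = 16
X: 4·8 = 32 | 3·1+2·7+4·3+3·1 = 32
gcd(4,3,2,4,3) = 1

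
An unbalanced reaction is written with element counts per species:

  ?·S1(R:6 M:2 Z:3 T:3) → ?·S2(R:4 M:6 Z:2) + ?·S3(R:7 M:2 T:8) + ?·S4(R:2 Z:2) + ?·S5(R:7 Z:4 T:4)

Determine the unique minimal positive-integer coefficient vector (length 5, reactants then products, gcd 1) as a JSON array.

Coefficients: [4, 1, 1, 3, 1]

R: 4·6 = 24 | 1·4+1·7+3·2+1·7 = 24
M: 4·2 = 8 | 1·6+1·2+3·0+1·0 = 8
Z: 4·3 = 12 | 1·2+1·0+3·2+1·4 = 12
T: 4·3 = 12 | 1·0+1·8+3·0+1·4 = 12
gcd(4,1,1,3,1) = 1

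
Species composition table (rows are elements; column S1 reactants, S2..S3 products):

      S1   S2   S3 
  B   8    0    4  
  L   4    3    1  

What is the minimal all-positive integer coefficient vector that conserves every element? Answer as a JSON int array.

Coefficients: [3, 2, 6]

B: 3·8 = 24 | 2·0+6·4 = 24
L: 3·4 = 12 | 2·3+6·1 = 12
gcd(3,2,6) = 1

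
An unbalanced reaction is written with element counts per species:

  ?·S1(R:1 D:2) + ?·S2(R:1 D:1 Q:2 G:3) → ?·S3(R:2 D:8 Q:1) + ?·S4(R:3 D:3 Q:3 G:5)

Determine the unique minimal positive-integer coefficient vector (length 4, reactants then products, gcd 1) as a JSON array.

R: 6·1+5·1 = 11 | 1·2+3·3 = 11
D: 6·2+5·1 = 17 | 1·8+3·3 = 17
Q: 6·0+5·2 = 10 | 1·1+3·3 = 10
G: 6·0+5·3 = 15 | 1·0+3·5 = 15
gcd(6,5,1,3) = 1

Coefficients: [6, 5, 1, 3]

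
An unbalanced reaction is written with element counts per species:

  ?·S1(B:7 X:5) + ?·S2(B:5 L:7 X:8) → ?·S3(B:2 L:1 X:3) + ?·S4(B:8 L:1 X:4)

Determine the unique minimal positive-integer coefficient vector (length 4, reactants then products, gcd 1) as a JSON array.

B: 3·7+1·5 = 26 | 5·2+2·8 = 26
L: 3·0+1·7 = 7 | 5·1+2·1 = 7
X: 3·5+1·8 = 23 | 5·3+2·4 = 23
gcd(3,1,5,2) = 1

Coefficients: [3, 1, 5, 2]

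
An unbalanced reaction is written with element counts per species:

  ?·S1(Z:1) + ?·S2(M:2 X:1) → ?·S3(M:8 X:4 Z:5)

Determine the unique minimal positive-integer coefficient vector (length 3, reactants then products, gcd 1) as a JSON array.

M: 5·0+4·2 = 8 | 1·8 = 8
X: 5·0+4·1 = 4 | 1·4 = 4
Z: 5·1+4·0 = 5 | 1·5 = 5
gcd(5,4,1) = 1

Coefficients: [5, 4, 1]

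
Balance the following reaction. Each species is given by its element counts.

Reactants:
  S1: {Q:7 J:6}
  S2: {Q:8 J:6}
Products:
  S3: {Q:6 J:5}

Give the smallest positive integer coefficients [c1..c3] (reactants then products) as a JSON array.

Coefficients: [4, 1, 6]

Q: 4·7+1·8 = 36 | 6·6 = 36
J: 4·6+1·6 = 30 | 6·5 = 30
gcd(4,1,6) = 1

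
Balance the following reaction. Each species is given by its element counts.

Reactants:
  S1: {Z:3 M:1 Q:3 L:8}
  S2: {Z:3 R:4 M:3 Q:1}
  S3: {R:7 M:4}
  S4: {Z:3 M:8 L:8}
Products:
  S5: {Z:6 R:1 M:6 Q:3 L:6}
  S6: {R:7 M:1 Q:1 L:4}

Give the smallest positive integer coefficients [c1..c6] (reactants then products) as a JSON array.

Coefficients: [6, 5, 3, 1, 6, 5]

Z: 6·3+5·3+3·0+1·3 = 36 | 6·6+5·0 = 36
R: 6·0+5·4+3·7+1·0 = 41 | 6·1+5·7 = 41
M: 6·1+5·3+3·4+1·8 = 41 | 6·6+5·1 = 41
Q: 6·3+5·1+3·0+1·0 = 23 | 6·3+5·1 = 23
L: 6·8+5·0+3·0+1·8 = 56 | 6·6+5·4 = 56
gcd(6,5,3,1,6,5) = 1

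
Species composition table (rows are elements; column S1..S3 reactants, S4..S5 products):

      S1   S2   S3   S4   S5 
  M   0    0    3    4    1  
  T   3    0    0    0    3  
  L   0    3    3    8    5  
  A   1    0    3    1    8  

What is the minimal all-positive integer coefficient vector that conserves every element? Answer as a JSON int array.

Coefficients: [1, 4, 3, 2, 1]

M: 1·0+4·0+3·3 = 9 | 2·4+1·1 = 9
T: 1·3+4·0+3·0 = 3 | 2·0+1·3 = 3
L: 1·0+4·3+3·3 = 21 | 2·8+1·5 = 21
A: 1·1+4·0+3·3 = 10 | 2·1+1·8 = 10
gcd(1,4,3,2,1) = 1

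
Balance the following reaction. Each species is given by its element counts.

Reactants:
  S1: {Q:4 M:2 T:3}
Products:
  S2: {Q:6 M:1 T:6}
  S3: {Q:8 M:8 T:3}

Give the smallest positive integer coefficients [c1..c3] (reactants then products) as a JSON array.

Q: 5·4 = 20 | 2·6+1·8 = 20
M: 5·2 = 10 | 2·1+1·8 = 10
T: 5·3 = 15 | 2·6+1·3 = 15
gcd(5,2,1) = 1

Coefficients: [5, 2, 1]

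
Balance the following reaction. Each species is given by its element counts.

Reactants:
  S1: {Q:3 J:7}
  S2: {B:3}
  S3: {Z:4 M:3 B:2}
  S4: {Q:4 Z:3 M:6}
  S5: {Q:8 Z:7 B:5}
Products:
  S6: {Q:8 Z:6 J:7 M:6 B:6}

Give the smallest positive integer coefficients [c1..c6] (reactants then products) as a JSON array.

Coefficients: [4, 5, 2, 3, 1, 4]

Q: 4·3+5·0+2·0+3·4+1·8 = 32 | 4·8 = 32
Z: 4·0+5·0+2·4+3·3+1·7 = 24 | 4·6 = 24
J: 4·7+5·0+2·0+3·0+1·0 = 28 | 4·7 = 28
M: 4·0+5·0+2·3+3·6+1·0 = 24 | 4·6 = 24
B: 4·0+5·3+2·2+3·0+1·5 = 24 | 4·6 = 24
gcd(4,5,2,3,1,4) = 1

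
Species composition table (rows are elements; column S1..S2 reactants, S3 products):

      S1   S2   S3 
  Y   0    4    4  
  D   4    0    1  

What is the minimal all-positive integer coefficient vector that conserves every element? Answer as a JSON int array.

Y: 1·0+4·4 = 16 | 4·4 = 16
D: 1·4+4·0 = 4 | 4·1 = 4
gcd(1,4,4) = 1

Coefficients: [1, 4, 4]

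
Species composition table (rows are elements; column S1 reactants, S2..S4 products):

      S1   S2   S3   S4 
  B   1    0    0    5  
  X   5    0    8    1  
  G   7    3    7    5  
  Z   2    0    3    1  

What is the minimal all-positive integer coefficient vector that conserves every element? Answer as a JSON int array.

B: 5·1 = 5 | 3·0+3·0+1·5 = 5
X: 5·5 = 25 | 3·0+3·8+1·1 = 25
G: 5·7 = 35 | 3·3+3·7+1·5 = 35
Z: 5·2 = 10 | 3·0+3·3+1·1 = 10
gcd(5,3,3,1) = 1

Coefficients: [5, 3, 3, 1]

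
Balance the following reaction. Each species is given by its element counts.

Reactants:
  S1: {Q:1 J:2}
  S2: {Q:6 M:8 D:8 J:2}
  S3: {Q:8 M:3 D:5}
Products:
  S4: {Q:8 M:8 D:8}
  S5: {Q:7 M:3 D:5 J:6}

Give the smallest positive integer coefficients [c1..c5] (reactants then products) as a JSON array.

Coefficients: [5, 4, 3, 4, 3]

Q: 5·1+4·6+3·8 = 53 | 4·8+3·7 = 53
M: 5·0+4·8+3·3 = 41 | 4·8+3·3 = 41
D: 5·0+4·8+3·5 = 47 | 4·8+3·5 = 47
J: 5·2+4·2+3·0 = 18 | 4·0+3·6 = 18
gcd(5,4,3,4,3) = 1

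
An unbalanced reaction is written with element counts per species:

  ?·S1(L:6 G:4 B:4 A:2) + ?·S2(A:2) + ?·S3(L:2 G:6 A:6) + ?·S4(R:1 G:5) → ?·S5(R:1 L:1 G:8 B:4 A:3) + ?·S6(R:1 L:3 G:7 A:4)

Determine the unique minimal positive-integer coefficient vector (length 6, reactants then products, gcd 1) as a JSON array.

R: 2·0+6·0+1·0+6·1 = 6 | 2·1+4·1 = 6
L: 2·6+6·0+1·2+6·0 = 14 | 2·1+4·3 = 14
G: 2·4+6·0+1·6+6·5 = 44 | 2·8+4·7 = 44
B: 2·4+6·0+1·0+6·0 = 8 | 2·4+4·0 = 8
A: 2·2+6·2+1·6+6·0 = 22 | 2·3+4·4 = 22
gcd(2,6,1,6,2,4) = 1

Coefficients: [2, 6, 1, 6, 2, 4]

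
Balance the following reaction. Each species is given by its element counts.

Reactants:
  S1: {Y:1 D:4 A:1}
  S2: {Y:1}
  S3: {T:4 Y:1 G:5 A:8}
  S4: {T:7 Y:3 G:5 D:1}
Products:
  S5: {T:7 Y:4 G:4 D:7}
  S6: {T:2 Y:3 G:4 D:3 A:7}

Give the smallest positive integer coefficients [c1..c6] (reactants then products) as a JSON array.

T: 6·0+2·0+1·4+3·7 = 25 | 3·7+2·2 = 25
Y: 6·1+2·1+1·1+3·3 = 18 | 3·4+2·3 = 18
G: 6·0+2·0+1·5+3·5 = 20 | 3·4+2·4 = 20
D: 6·4+2·0+1·0+3·1 = 27 | 3·7+2·3 = 27
A: 6·1+2·0+1·8+3·0 = 14 | 3·0+2·7 = 14
gcd(6,2,1,3,3,2) = 1

Coefficients: [6, 2, 1, 3, 3, 2]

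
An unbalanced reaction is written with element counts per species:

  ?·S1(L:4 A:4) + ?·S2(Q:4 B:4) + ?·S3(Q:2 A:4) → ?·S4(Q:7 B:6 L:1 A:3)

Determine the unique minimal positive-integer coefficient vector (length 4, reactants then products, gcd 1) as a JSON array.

Coefficients: [1, 6, 2, 4]

Q: 1·0+6·4+2·2 = 28 | 4·7 = 28
B: 1·0+6·4+2·0 = 24 | 4·6 = 24
L: 1·4+6·0+2·0 = 4 | 4·1 = 4
A: 1·4+6·0+2·4 = 12 | 4·3 = 12
gcd(1,6,2,4) = 1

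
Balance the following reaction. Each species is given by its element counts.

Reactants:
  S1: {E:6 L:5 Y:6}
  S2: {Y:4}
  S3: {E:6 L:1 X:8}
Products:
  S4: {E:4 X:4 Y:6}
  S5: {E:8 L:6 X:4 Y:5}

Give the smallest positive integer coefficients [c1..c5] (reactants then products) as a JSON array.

Coefficients: [4, 5, 4, 4, 4]

E: 4·6+5·0+4·6 = 48 | 4·4+4·8 = 48
L: 4·5+5·0+4·1 = 24 | 4·0+4·6 = 24
X: 4·0+5·0+4·8 = 32 | 4·4+4·4 = 32
Y: 4·6+5·4+4·0 = 44 | 4·6+4·5 = 44
gcd(4,5,4,4,4) = 1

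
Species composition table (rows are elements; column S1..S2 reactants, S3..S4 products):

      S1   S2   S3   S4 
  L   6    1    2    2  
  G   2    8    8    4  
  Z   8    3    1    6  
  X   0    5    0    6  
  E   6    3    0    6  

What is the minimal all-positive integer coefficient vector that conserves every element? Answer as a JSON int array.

Coefficients: [2, 6, 4, 5]

L: 2·6+6·1 = 18 | 4·2+5·2 = 18
G: 2·2+6·8 = 52 | 4·8+5·4 = 52
Z: 2·8+6·3 = 34 | 4·1+5·6 = 34
X: 2·0+6·5 = 30 | 4·0+5·6 = 30
E: 2·6+6·3 = 30 | 4·0+5·6 = 30
gcd(2,6,4,5) = 1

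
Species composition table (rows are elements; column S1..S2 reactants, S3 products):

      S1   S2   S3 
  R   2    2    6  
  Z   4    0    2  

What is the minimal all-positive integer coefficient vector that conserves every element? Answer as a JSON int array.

Coefficients: [1, 5, 2]

R: 1·2+5·2 = 12 | 2·6 = 12
Z: 1·4+5·0 = 4 | 2·2 = 4
gcd(1,5,2) = 1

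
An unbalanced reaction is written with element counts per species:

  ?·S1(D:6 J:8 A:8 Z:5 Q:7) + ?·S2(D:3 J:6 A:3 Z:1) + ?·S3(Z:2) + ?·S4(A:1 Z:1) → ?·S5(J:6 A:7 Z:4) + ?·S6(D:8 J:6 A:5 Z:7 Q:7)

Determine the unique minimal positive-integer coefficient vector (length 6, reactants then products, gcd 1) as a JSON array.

D: 3·6+2·3+5·0+6·0 = 24 | 3·0+3·8 = 24
J: 3·8+2·6+5·0+6·0 = 36 | 3·6+3·6 = 36
A: 3·8+2·3+5·0+6·1 = 36 | 3·7+3·5 = 36
Z: 3·5+2·1+5·2+6·1 = 33 | 3·4+3·7 = 33
Q: 3·7+2·0+5·0+6·0 = 21 | 3·0+3·7 = 21
gcd(3,2,5,6,3,3) = 1

Coefficients: [3, 2, 5, 6, 3, 3]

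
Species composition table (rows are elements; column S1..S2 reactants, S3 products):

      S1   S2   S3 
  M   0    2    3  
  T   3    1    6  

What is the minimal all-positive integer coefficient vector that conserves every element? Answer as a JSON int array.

Coefficients: [3, 3, 2]

M: 3·0+3·2 = 6 | 2·3 = 6
T: 3·3+3·1 = 12 | 2·6 = 12
gcd(3,3,2) = 1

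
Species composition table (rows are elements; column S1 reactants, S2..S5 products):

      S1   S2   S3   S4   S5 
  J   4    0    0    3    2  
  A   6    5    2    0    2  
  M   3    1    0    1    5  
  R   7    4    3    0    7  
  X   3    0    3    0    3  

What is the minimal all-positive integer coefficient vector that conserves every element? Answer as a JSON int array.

J: 5·4 = 20 | 4·0+4·0+6·3+1·2 = 20
A: 5·6 = 30 | 4·5+4·2+6·0+1·2 = 30
M: 5·3 = 15 | 4·1+4·0+6·1+1·5 = 15
R: 5·7 = 35 | 4·4+4·3+6·0+1·7 = 35
X: 5·3 = 15 | 4·0+4·3+6·0+1·3 = 15
gcd(5,4,4,6,1) = 1

Coefficients: [5, 4, 4, 6, 1]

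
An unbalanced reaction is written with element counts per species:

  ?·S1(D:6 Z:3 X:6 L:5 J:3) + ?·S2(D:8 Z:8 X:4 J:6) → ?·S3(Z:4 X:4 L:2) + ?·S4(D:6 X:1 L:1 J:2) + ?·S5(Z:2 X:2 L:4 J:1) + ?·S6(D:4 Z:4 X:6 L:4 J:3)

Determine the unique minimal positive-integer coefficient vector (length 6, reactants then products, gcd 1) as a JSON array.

Coefficients: [6, 1, 1, 4, 1, 5]

D: 6·6+1·8 = 44 | 1·0+4·6+1·0+5·4 = 44
Z: 6·3+1·8 = 26 | 1·4+4·0+1·2+5·4 = 26
X: 6·6+1·4 = 40 | 1·4+4·1+1·2+5·6 = 40
L: 6·5+1·0 = 30 | 1·2+4·1+1·4+5·4 = 30
J: 6·3+1·6 = 24 | 1·0+4·2+1·1+5·3 = 24
gcd(6,1,1,4,1,5) = 1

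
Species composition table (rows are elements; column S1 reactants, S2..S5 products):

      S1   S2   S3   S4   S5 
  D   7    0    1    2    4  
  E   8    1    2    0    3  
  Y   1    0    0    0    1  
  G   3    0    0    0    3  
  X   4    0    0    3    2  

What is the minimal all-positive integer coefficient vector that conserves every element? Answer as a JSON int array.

Coefficients: [3, 5, 5, 2, 3]

D: 3·7 = 21 | 5·0+5·1+2·2+3·4 = 21
E: 3·8 = 24 | 5·1+5·2+2·0+3·3 = 24
Y: 3·1 = 3 | 5·0+5·0+2·0+3·1 = 3
G: 3·3 = 9 | 5·0+5·0+2·0+3·3 = 9
X: 3·4 = 12 | 5·0+5·0+2·3+3·2 = 12
gcd(3,5,5,2,3) = 1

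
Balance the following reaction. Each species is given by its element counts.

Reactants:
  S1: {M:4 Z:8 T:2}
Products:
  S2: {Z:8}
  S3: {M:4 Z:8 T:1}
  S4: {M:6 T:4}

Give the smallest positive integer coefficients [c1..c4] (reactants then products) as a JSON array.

M: 5·4 = 20 | 3·0+2·4+2·6 = 20
Z: 5·8 = 40 | 3·8+2·8+2·0 = 40
T: 5·2 = 10 | 3·0+2·1+2·4 = 10
gcd(5,3,2,2) = 1

Coefficients: [5, 3, 2, 2]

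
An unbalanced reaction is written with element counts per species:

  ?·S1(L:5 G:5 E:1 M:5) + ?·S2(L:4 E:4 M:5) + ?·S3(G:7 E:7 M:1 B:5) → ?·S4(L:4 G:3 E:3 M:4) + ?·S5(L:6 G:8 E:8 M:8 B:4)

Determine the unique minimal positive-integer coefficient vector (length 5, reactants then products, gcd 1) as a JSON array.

L: 6·5+6·4+4·0 = 54 | 6·4+5·6 = 54
G: 6·5+6·0+4·7 = 58 | 6·3+5·8 = 58
E: 6·1+6·4+4·7 = 58 | 6·3+5·8 = 58
M: 6·5+6·5+4·1 = 64 | 6·4+5·8 = 64
B: 6·0+6·0+4·5 = 20 | 6·0+5·4 = 20
gcd(6,6,4,6,5) = 1

Coefficients: [6, 6, 4, 6, 5]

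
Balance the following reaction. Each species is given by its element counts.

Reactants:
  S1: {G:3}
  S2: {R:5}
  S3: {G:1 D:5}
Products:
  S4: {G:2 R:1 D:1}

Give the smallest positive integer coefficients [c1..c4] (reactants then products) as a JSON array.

Coefficients: [3, 1, 1, 5]

G: 3·3+1·0+1·1 = 10 | 5·2 = 10
R: 3·0+1·5+1·0 = 5 | 5·1 = 5
D: 3·0+1·0+1·5 = 5 | 5·1 = 5
gcd(3,1,1,5) = 1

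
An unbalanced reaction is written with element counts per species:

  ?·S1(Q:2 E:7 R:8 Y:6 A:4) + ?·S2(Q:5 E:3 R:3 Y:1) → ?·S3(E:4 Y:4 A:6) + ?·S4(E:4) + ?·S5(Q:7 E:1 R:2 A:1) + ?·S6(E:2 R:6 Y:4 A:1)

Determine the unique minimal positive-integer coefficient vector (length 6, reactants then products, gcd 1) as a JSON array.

Coefficients: [4, 4, 1, 5, 4, 6]

Q: 4·2+4·5 = 28 | 1·0+5·0+4·7+6·0 = 28
E: 4·7+4·3 = 40 | 1·4+5·4+4·1+6·2 = 40
R: 4·8+4·3 = 44 | 1·0+5·0+4·2+6·6 = 44
Y: 4·6+4·1 = 28 | 1·4+5·0+4·0+6·4 = 28
A: 4·4+4·0 = 16 | 1·6+5·0+4·1+6·1 = 16
gcd(4,4,1,5,4,6) = 1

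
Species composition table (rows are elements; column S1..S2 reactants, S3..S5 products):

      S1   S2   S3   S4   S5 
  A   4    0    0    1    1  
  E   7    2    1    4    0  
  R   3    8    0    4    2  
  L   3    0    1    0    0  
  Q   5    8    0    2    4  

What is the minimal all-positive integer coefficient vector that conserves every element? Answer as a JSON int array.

Coefficients: [2, 2, 6, 3, 5]

A: 2·4+2·0 = 8 | 6·0+3·1+5·1 = 8
E: 2·7+2·2 = 18 | 6·1+3·4+5·0 = 18
R: 2·3+2·8 = 22 | 6·0+3·4+5·2 = 22
L: 2·3+2·0 = 6 | 6·1+3·0+5·0 = 6
Q: 2·5+2·8 = 26 | 6·0+3·2+5·4 = 26
gcd(2,2,6,3,5) = 1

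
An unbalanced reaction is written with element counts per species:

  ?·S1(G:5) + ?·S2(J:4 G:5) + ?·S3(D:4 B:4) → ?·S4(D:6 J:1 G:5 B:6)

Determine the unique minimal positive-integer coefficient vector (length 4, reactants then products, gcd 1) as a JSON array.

D: 3·0+1·0+6·4 = 24 | 4·6 = 24
J: 3·0+1·4+6·0 = 4 | 4·1 = 4
G: 3·5+1·5+6·0 = 20 | 4·5 = 20
B: 3·0+1·0+6·4 = 24 | 4·6 = 24
gcd(3,1,6,4) = 1

Coefficients: [3, 1, 6, 4]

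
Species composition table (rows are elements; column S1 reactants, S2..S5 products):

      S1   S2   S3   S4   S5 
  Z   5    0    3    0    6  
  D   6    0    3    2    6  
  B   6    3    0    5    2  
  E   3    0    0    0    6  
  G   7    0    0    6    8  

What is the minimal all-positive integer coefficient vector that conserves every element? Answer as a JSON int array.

Z: 6·5 = 30 | 5·0+4·3+3·0+3·6 = 30
D: 6·6 = 36 | 5·0+4·3+3·2+3·6 = 36
B: 6·6 = 36 | 5·3+4·0+3·5+3·2 = 36
E: 6·3 = 18 | 5·0+4·0+3·0+3·6 = 18
G: 6·7 = 42 | 5·0+4·0+3·6+3·8 = 42
gcd(6,5,4,3,3) = 1

Coefficients: [6, 5, 4, 3, 3]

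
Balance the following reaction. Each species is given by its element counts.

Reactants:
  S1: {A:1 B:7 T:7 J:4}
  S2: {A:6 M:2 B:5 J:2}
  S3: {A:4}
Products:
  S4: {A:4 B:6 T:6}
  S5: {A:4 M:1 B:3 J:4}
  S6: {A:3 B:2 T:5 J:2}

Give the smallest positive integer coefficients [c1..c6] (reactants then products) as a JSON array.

Coefficients: [5, 3, 6, 5, 6, 1]

A: 5·1+3·6+6·4 = 47 | 5·4+6·4+1·3 = 47
M: 5·0+3·2+6·0 = 6 | 5·0+6·1+1·0 = 6
B: 5·7+3·5+6·0 = 50 | 5·6+6·3+1·2 = 50
T: 5·7+3·0+6·0 = 35 | 5·6+6·0+1·5 = 35
J: 5·4+3·2+6·0 = 26 | 5·0+6·4+1·2 = 26
gcd(5,3,6,5,6,1) = 1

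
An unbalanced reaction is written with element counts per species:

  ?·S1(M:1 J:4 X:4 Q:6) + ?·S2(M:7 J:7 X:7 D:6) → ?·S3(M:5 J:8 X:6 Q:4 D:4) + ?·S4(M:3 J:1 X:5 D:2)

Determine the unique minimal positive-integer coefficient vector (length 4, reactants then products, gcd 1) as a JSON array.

Coefficients: [4, 5, 6, 3]

M: 4·1+5·7 = 39 | 6·5+3·3 = 39
J: 4·4+5·7 = 51 | 6·8+3·1 = 51
X: 4·4+5·7 = 51 | 6·6+3·5 = 51
Q: 4·6+5·0 = 24 | 6·4+3·0 = 24
D: 4·0+5·6 = 30 | 6·4+3·2 = 30
gcd(4,5,6,3) = 1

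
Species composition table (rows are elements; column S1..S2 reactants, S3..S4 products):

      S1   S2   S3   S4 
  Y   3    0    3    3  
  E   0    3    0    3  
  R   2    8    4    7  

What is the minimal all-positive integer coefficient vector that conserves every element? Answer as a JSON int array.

Coefficients: [5, 2, 3, 2]

Y: 5·3+2·0 = 15 | 3·3+2·3 = 15
E: 5·0+2·3 = 6 | 3·0+2·3 = 6
R: 5·2+2·8 = 26 | 3·4+2·7 = 26
gcd(5,2,3,2) = 1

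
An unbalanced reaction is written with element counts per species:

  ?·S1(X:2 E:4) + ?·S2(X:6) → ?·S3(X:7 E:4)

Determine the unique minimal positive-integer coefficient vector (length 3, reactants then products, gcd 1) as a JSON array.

X: 6·2+5·6 = 42 | 6·7 = 42
E: 6·4+5·0 = 24 | 6·4 = 24
gcd(6,5,6) = 1

Coefficients: [6, 5, 6]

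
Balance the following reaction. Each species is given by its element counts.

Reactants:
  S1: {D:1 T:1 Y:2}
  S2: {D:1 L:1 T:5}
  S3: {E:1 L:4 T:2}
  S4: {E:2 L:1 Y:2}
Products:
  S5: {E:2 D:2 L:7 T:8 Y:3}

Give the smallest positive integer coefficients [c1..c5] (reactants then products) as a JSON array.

Coefficients: [5, 3, 6, 1, 4]

E: 5·0+3·0+6·1+1·2 = 8 | 4·2 = 8
D: 5·1+3·1+6·0+1·0 = 8 | 4·2 = 8
L: 5·0+3·1+6·4+1·1 = 28 | 4·7 = 28
T: 5·1+3·5+6·2+1·0 = 32 | 4·8 = 32
Y: 5·2+3·0+6·0+1·2 = 12 | 4·3 = 12
gcd(5,3,6,1,4) = 1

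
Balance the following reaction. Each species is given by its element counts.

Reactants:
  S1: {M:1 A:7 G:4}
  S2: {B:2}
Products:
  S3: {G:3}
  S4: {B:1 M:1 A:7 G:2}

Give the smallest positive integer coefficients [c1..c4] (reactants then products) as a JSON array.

Coefficients: [6, 3, 4, 6]

B: 6·0+3·2 = 6 | 4·0+6·1 = 6
M: 6·1+3·0 = 6 | 4·0+6·1 = 6
A: 6·7+3·0 = 42 | 4·0+6·7 = 42
G: 6·4+3·0 = 24 | 4·3+6·2 = 24
gcd(6,3,4,6) = 1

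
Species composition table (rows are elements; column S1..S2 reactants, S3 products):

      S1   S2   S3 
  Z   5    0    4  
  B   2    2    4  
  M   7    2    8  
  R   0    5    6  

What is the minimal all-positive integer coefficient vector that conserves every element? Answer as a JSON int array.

Z: 4·5+6·0 = 20 | 5·4 = 20
B: 4·2+6·2 = 20 | 5·4 = 20
M: 4·7+6·2 = 40 | 5·8 = 40
R: 4·0+6·5 = 30 | 5·6 = 30
gcd(4,6,5) = 1

Coefficients: [4, 6, 5]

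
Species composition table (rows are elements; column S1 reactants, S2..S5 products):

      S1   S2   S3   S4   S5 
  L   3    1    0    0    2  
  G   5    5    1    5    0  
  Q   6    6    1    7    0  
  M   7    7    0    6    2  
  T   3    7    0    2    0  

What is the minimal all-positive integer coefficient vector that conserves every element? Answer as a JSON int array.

Coefficients: [3, 1, 5, 1, 4]

L: 3·3 = 9 | 1·1+5·0+1·0+4·2 = 9
G: 3·5 = 15 | 1·5+5·1+1·5+4·0 = 15
Q: 3·6 = 18 | 1·6+5·1+1·7+4·0 = 18
M: 3·7 = 21 | 1·7+5·0+1·6+4·2 = 21
T: 3·3 = 9 | 1·7+5·0+1·2+4·0 = 9
gcd(3,1,5,1,4) = 1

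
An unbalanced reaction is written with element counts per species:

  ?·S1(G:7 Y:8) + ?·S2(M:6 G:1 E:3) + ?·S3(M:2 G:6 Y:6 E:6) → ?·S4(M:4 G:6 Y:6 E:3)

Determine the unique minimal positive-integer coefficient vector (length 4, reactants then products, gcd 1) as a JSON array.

M: 3·0+3·6+1·2 = 20 | 5·4 = 20
G: 3·7+3·1+1·6 = 30 | 5·6 = 30
Y: 3·8+3·0+1·6 = 30 | 5·6 = 30
E: 3·0+3·3+1·6 = 15 | 5·3 = 15
gcd(3,3,1,5) = 1

Coefficients: [3, 3, 1, 5]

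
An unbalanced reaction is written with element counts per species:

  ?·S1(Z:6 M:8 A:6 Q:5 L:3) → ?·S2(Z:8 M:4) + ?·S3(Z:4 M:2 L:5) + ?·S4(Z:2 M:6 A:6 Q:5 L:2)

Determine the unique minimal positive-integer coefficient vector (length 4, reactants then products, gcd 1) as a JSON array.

Coefficients: [5, 2, 1, 5]

Z: 5·6 = 30 | 2·8+1·4+5·2 = 30
M: 5·8 = 40 | 2·4+1·2+5·6 = 40
A: 5·6 = 30 | 2·0+1·0+5·6 = 30
Q: 5·5 = 25 | 2·0+1·0+5·5 = 25
L: 5·3 = 15 | 2·0+1·5+5·2 = 15
gcd(5,2,1,5) = 1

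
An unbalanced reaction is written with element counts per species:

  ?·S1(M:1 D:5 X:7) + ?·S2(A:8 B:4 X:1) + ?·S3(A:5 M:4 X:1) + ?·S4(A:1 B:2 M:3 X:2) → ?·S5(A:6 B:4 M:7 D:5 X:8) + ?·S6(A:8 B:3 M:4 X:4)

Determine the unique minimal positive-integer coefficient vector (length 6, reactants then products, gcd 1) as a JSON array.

Coefficients: [3, 3, 4, 6, 3, 4]

A: 3·0+3·8+4·5+6·1 = 50 | 3·6+4·8 = 50
B: 3·0+3·4+4·0+6·2 = 24 | 3·4+4·3 = 24
M: 3·1+3·0+4·4+6·3 = 37 | 3·7+4·4 = 37
D: 3·5+3·0+4·0+6·0 = 15 | 3·5+4·0 = 15
X: 3·7+3·1+4·1+6·2 = 40 | 3·8+4·4 = 40
gcd(3,3,4,6,3,4) = 1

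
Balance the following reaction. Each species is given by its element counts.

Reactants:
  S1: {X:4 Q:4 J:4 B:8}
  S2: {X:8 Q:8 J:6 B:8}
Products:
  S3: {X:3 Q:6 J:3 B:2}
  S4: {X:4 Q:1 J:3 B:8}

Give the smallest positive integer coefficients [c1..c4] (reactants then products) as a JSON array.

X: 3·4+2·8 = 28 | 4·3+4·4 = 28
Q: 3·4+2·8 = 28 | 4·6+4·1 = 28
J: 3·4+2·6 = 24 | 4·3+4·3 = 24
B: 3·8+2·8 = 40 | 4·2+4·8 = 40
gcd(3,2,4,4) = 1

Coefficients: [3, 2, 4, 4]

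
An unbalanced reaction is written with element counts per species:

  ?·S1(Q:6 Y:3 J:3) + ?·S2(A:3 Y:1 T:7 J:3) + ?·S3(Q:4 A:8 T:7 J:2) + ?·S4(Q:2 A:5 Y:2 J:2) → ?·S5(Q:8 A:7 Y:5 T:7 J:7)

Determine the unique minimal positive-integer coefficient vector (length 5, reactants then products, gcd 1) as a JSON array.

Coefficients: [5, 4, 1, 3, 5]

Q: 5·6+4·0+1·4+3·2 = 40 | 5·8 = 40
A: 5·0+4·3+1·8+3·5 = 35 | 5·7 = 35
Y: 5·3+4·1+1·0+3·2 = 25 | 5·5 = 25
T: 5·0+4·7+1·7+3·0 = 35 | 5·7 = 35
J: 5·3+4·3+1·2+3·2 = 35 | 5·7 = 35
gcd(5,4,1,3,5) = 1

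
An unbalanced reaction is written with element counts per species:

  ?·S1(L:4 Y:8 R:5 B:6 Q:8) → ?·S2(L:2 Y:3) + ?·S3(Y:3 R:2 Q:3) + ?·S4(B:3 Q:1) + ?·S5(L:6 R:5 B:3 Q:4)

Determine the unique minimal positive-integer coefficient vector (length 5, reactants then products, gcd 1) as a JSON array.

L: 3·4 = 12 | 3·2+5·0+5·0+1·6 = 12
Y: 3·8 = 24 | 3·3+5·3+5·0+1·0 = 24
R: 3·5 = 15 | 3·0+5·2+5·0+1·5 = 15
B: 3·6 = 18 | 3·0+5·0+5·3+1·3 = 18
Q: 3·8 = 24 | 3·0+5·3+5·1+1·4 = 24
gcd(3,3,5,5,1) = 1

Coefficients: [3, 3, 5, 5, 1]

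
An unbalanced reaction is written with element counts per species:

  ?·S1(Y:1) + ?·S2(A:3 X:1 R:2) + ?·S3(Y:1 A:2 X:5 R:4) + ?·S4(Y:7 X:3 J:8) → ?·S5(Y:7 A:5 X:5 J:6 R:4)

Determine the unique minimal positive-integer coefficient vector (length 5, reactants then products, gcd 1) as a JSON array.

Y: 6·1+6·0+1·1+3·7 = 28 | 4·7 = 28
A: 6·0+6·3+1·2+3·0 = 20 | 4·5 = 20
X: 6·0+6·1+1·5+3·3 = 20 | 4·5 = 20
J: 6·0+6·0+1·0+3·8 = 24 | 4·6 = 24
R: 6·0+6·2+1·4+3·0 = 16 | 4·4 = 16
gcd(6,6,1,3,4) = 1

Coefficients: [6, 6, 1, 3, 4]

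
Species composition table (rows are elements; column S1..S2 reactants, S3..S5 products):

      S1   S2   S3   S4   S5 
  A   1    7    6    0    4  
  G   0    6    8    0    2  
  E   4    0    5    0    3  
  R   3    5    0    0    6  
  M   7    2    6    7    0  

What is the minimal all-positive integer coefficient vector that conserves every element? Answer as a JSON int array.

A: 5·1+3·7 = 26 | 1·6+5·0+5·4 = 26
G: 5·0+3·6 = 18 | 1·8+5·0+5·2 = 18
E: 5·4+3·0 = 20 | 1·5+5·0+5·3 = 20
R: 5·3+3·5 = 30 | 1·0+5·0+5·6 = 30
M: 5·7+3·2 = 41 | 1·6+5·7+5·0 = 41
gcd(5,3,1,5,5) = 1

Coefficients: [5, 3, 1, 5, 5]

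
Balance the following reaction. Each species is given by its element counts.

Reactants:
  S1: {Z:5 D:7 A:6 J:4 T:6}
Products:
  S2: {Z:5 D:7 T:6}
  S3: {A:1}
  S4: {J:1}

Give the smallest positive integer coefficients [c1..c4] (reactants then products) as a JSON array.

Coefficients: [1, 1, 6, 4]

Z: 1·5 = 5 | 1·5+6·0+4·0 = 5
D: 1·7 = 7 | 1·7+6·0+4·0 = 7
A: 1·6 = 6 | 1·0+6·1+4·0 = 6
J: 1·4 = 4 | 1·0+6·0+4·1 = 4
T: 1·6 = 6 | 1·6+6·0+4·0 = 6
gcd(1,1,6,4) = 1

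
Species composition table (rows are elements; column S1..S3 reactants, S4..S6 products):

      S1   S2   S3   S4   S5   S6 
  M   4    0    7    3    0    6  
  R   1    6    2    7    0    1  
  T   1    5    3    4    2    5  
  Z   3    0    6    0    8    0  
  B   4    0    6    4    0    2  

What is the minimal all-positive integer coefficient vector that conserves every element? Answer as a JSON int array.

Coefficients: [4, 6, 2, 6, 3, 2]

M: 4·4+6·0+2·7 = 30 | 6·3+3·0+2·6 = 30
R: 4·1+6·6+2·2 = 44 | 6·7+3·0+2·1 = 44
T: 4·1+6·5+2·3 = 40 | 6·4+3·2+2·5 = 40
Z: 4·3+6·0+2·6 = 24 | 6·0+3·8+2·0 = 24
B: 4·4+6·0+2·6 = 28 | 6·4+3·0+2·2 = 28
gcd(4,6,2,6,3,2) = 1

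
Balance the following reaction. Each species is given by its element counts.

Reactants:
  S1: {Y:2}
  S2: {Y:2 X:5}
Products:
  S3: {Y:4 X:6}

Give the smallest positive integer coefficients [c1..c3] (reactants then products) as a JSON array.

Y: 4·2+6·2 = 20 | 5·4 = 20
X: 4·0+6·5 = 30 | 5·6 = 30
gcd(4,6,5) = 1

Coefficients: [4, 6, 5]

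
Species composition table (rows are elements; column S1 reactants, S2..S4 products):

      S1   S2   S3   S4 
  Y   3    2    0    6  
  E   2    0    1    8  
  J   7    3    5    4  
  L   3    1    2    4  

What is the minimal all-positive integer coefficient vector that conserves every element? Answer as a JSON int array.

Y: 6·3 = 18 | 6·2+4·0+1·6 = 18
E: 6·2 = 12 | 6·0+4·1+1·8 = 12
J: 6·7 = 42 | 6·3+4·5+1·4 = 42
L: 6·3 = 18 | 6·1+4·2+1·4 = 18
gcd(6,6,4,1) = 1

Coefficients: [6, 6, 4, 1]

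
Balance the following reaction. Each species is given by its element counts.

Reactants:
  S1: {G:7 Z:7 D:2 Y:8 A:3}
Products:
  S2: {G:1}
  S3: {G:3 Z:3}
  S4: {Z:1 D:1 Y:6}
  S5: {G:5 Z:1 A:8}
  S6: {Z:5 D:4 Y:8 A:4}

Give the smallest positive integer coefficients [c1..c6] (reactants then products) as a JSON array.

G: 4·7 = 28 | 5·1+6·3+4·0+1·5+1·0 = 28
Z: 4·7 = 28 | 5·0+6·3+4·1+1·1+1·5 = 28
D: 4·2 = 8 | 5·0+6·0+4·1+1·0+1·4 = 8
Y: 4·8 = 32 | 5·0+6·0+4·6+1·0+1·8 = 32
A: 4·3 = 12 | 5·0+6·0+4·0+1·8+1·4 = 12
gcd(4,5,6,4,1,1) = 1

Coefficients: [4, 5, 6, 4, 1, 1]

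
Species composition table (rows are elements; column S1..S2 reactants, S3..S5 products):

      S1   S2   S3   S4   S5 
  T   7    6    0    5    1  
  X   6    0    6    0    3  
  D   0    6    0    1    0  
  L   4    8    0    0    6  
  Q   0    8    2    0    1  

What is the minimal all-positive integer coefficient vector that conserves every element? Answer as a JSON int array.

T: 4·7+1·6 = 34 | 2·0+6·5+4·1 = 34
X: 4·6+1·0 = 24 | 2·6+6·0+4·3 = 24
D: 4·0+1·6 = 6 | 2·0+6·1+4·0 = 6
L: 4·4+1·8 = 24 | 2·0+6·0+4·6 = 24
Q: 4·0+1·8 = 8 | 2·2+6·0+4·1 = 8
gcd(4,1,2,6,4) = 1

Coefficients: [4, 1, 2, 6, 4]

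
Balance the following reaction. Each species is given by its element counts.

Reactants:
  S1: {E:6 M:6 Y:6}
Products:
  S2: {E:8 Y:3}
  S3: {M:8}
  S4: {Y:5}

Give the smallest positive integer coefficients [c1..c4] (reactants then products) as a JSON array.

E: 4·6 = 24 | 3·8+3·0+3·0 = 24
M: 4·6 = 24 | 3·0+3·8+3·0 = 24
Y: 4·6 = 24 | 3·3+3·0+3·5 = 24
gcd(4,3,3,3) = 1

Coefficients: [4, 3, 3, 3]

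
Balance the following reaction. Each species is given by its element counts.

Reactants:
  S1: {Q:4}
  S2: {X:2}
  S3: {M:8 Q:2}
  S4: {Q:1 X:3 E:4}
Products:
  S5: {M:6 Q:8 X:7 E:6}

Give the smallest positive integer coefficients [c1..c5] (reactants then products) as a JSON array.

M: 5·0+5·0+3·8+6·0 = 24 | 4·6 = 24
Q: 5·4+5·0+3·2+6·1 = 32 | 4·8 = 32
X: 5·0+5·2+3·0+6·3 = 28 | 4·7 = 28
E: 5·0+5·0+3·0+6·4 = 24 | 4·6 = 24
gcd(5,5,3,6,4) = 1

Coefficients: [5, 5, 3, 6, 4]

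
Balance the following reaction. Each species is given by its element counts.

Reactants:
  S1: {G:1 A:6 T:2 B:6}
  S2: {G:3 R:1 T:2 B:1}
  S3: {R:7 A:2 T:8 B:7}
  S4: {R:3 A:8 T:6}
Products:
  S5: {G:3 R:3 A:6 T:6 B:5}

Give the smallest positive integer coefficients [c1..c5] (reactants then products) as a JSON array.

Coefficients: [3, 5, 1, 2, 6]

G: 3·1+5·3+1·0+2·0 = 18 | 6·3 = 18
R: 3·0+5·1+1·7+2·3 = 18 | 6·3 = 18
A: 3·6+5·0+1·2+2·8 = 36 | 6·6 = 36
T: 3·2+5·2+1·8+2·6 = 36 | 6·6 = 36
B: 3·6+5·1+1·7+2·0 = 30 | 6·5 = 30
gcd(3,5,1,2,6) = 1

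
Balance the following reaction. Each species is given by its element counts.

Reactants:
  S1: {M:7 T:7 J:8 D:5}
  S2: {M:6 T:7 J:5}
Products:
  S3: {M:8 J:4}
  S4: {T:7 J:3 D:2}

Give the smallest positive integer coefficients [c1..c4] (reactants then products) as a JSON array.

Coefficients: [2, 3, 4, 5]

M: 2·7+3·6 = 32 | 4·8+5·0 = 32
T: 2·7+3·7 = 35 | 4·0+5·7 = 35
J: 2·8+3·5 = 31 | 4·4+5·3 = 31
D: 2·5+3·0 = 10 | 4·0+5·2 = 10
gcd(2,3,4,5) = 1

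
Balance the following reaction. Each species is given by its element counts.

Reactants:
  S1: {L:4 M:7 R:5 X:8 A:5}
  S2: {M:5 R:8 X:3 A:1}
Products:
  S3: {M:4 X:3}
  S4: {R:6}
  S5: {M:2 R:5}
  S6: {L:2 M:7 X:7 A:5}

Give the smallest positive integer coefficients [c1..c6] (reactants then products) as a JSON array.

Coefficients: [1, 5, 3, 5, 3, 2]

L: 1·4+5·0 = 4 | 3·0+5·0+3·0+2·2 = 4
M: 1·7+5·5 = 32 | 3·4+5·0+3·2+2·7 = 32
R: 1·5+5·8 = 45 | 3·0+5·6+3·5+2·0 = 45
X: 1·8+5·3 = 23 | 3·3+5·0+3·0+2·7 = 23
A: 1·5+5·1 = 10 | 3·0+5·0+3·0+2·5 = 10
gcd(1,5,3,5,3,2) = 1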